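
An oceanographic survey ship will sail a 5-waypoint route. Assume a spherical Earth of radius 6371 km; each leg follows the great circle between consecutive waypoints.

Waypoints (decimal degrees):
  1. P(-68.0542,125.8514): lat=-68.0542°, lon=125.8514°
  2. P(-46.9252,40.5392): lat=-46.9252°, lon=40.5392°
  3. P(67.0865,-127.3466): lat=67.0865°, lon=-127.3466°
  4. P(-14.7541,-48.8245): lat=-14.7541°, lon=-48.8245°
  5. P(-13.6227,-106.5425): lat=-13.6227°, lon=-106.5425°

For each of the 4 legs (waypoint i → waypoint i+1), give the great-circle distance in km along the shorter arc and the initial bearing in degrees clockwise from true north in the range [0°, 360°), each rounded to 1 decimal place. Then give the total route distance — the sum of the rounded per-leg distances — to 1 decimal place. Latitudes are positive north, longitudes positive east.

Leg 1: φ1=-1.1877699, φ2=-0.8189992, Δφ=0.3687706, Δλ=-1.4889788 rad; a=sin²(Δφ/2)+cosφ1·cosφ2·sin²(Δλ/2)=0.1508042178; c=2·atan2(√a, √(1-a))=0.797648612; dist=6371·c=5081.819 ≈ 5081.8 km; running total=5081.8 km
Leg 1 bearing: y=sinΔλ·cosφ2=-0.68066796, x=cosφ1·sinφ2-sinφ1·cosφ2·cosΔλ=-0.22122466; θ=atan2(y, x)=-108.0047° <0 so +360° → 251.9953° ≈ 252.0°
Leg 2: φ1=-0.8189992, φ2=1.1708803, Δφ=1.9898796, Δλ=-2.9301600 rad; a=sin²(Δφ/2)+cosφ1·cosφ2·sin²(Δλ/2)=0.9664023734; c=2·atan2(√a, √(1-a))=2.772915099; dist=6371·c=17666.242 ≈ 17666.2 km; running total=22748.0 km
Leg 2 bearing: y=sinΔλ·cosφ2=-0.08170745, x=cosφ1·sinφ2-sinφ1·cosφ2·cosΔλ=0.35099743; θ=atan2(y, x)=-13.1043° <0 so +360° → 346.8957° ≈ 346.9°
Leg 3: φ1=1.1708803, φ2=-0.2575076, Δφ=-1.4283879, Δλ=1.3704692 rad; a=sin²(Δφ/2)+cosφ1·cosφ2·sin²(Δλ/2)=0.5798277861; c=2·atan2(√a, √(1-a))=1.731138067; dist=6371·c=11029.081 ≈ 11029.1 km; running total=33777.1 km
Leg 3 bearing: y=sinΔλ·cosφ2=0.94768864, x=cosφ1·sinφ2-sinφ1·cosφ2·cosΔλ=-0.27639886; θ=atan2(y, x)=106.2596° ≈ 106.3°
Leg 4: φ1=-0.2575076, φ2=-0.2377610, Δφ=0.0197467, Δλ=-1.0073691 rad; a=sin²(Δφ/2)+cosφ1·cosφ2·sin²(Δλ/2)=0.2190354764; c=2·atan2(√a, √(1-a))=0.974080308; dist=6371·c=6205.866 ≈ 6205.9 km; running total=39983.0 km
Leg 4 bearing: y=sinΔλ·cosφ2=-0.82164584, x=cosφ1·sinφ2-sinφ1·cosφ2·cosΔλ=-0.09557126; θ=atan2(y, x)=-96.6347° <0 so +360° → 263.3653° ≈ 263.4°

Leg 1: dist=5081.8 km, bearing=252.0°
Leg 2: dist=17666.2 km, bearing=346.9°
Leg 3: dist=11029.1 km, bearing=106.3°
Leg 4: dist=6205.9 km, bearing=263.4°
Total: 39983.0 km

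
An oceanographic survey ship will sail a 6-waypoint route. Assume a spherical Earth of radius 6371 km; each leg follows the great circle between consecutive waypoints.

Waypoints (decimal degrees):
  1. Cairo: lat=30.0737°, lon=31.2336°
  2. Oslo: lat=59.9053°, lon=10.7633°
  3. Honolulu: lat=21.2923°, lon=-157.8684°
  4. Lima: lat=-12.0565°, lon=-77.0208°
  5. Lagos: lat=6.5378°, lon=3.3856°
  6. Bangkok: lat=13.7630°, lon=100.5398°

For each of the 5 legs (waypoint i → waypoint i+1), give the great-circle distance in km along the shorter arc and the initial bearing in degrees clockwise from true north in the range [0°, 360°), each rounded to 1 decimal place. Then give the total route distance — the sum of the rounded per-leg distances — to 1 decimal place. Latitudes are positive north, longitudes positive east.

Leg 1: dist=3652.8 km, bearing=341.1°
Leg 2: dist=10927.3 km, bearing=349.3°
Leg 3: dist=9567.0 km, bearing=104.6°
Leg 4: dist=9124.6 km, bearing=81.5°
Leg 5: dist=10601.5 km, bearing=75.5°
Total: 43873.2 km

Leg 1: φ1=0.5248851, φ2=1.0455447, Δφ=0.5206596, Δλ=-0.3572741 rad; a=sin²(Δφ/2)+cosφ1·cosφ2·sin²(Δλ/2)=0.0799549094; c=2·atan2(√a, √(1-a))=0.573346877; dist=6371·c=3652.793 ≈ 3652.8 km; running total=3652.8 km
Leg 1 bearing: y=sinΔλ·cosφ2=-0.17536125, x=cosφ1·sinφ2-sinφ1·cosφ2·cosΔλ=0.51331951; θ=atan2(y, x)=-18.8613° <0 so +360° → 341.1387° ≈ 341.1°
Leg 2: φ1=1.0455447, φ2=0.3716207, Δφ=-0.6739240, Δλ=-2.9431784 rad; a=sin²(Δφ/2)+cosφ1·cosφ2·sin²(Δλ/2)=0.5719304427; c=2·atan2(√a, √(1-a))=1.715158114; dist=6371·c=10927.272 ≈ 10927.3 km; running total=14580.1 km
Leg 2 bearing: y=sinΔλ·cosφ2=-0.18365990, x=cosφ1·sinφ2-sinφ1·cosφ2·cosΔλ=0.97240582; θ=atan2(y, x)=-10.6956° <0 so +360° → 349.3044° ≈ 349.3°
Leg 3: φ1=0.3716207, φ2=-0.2104256, Δφ=-0.5820464, Δλ=1.4110568 rad; a=sin²(Δφ/2)+cosφ1·cosφ2·sin²(Δλ/2)=0.4654569409; c=2·atan2(√a, √(1-a))=1.501655134; dist=6371·c=9567.045 ≈ 9567.0 km; running total=24147.1 km
Leg 3 bearing: y=sinΔλ·cosφ2=0.96549168, x=cosφ1·sinφ2-sinφ1·cosφ2·cosΔλ=-0.25110343; θ=atan2(y, x)=104.5784° ≈ 104.6°
Leg 4: φ1=-0.2104256, φ2=0.1141061, Δφ=0.3245318, Δλ=1.4033564 rad; a=sin²(Δφ/2)+cosφ1·cosφ2·sin²(Δλ/2)=0.4309298878; c=2·atan2(√a, √(1-a))=1.432212938; dist=6371·c=9124.629 ≈ 9124.6 km; running total=33271.7 km
Leg 4 bearing: y=sinΔλ·cosφ2=0.97960256, x=cosφ1·sinφ2-sinφ1·cosφ2·cosΔλ=0.14593183; θ=atan2(y, x)=81.5269° ≈ 81.5°
Leg 5: φ1=0.1141061, φ2=0.2402097, Δφ=0.1261035, Δλ=1.6956607 rad; a=sin²(Δφ/2)+cosφ1·cosφ2·sin²(Δλ/2)=0.5465450111; c=2·atan2(√a, √(1-a))=1.664021325; dist=6371·c=10601.480 ≈ 10601.5 km; running total=43873.2 km
Leg 5 bearing: y=sinΔλ·cosφ2=0.96372622, x=cosφ1·sinφ2-sinφ1·cosφ2·cosΔλ=0.25013200; θ=atan2(y, x)=75.4501° ≈ 75.5°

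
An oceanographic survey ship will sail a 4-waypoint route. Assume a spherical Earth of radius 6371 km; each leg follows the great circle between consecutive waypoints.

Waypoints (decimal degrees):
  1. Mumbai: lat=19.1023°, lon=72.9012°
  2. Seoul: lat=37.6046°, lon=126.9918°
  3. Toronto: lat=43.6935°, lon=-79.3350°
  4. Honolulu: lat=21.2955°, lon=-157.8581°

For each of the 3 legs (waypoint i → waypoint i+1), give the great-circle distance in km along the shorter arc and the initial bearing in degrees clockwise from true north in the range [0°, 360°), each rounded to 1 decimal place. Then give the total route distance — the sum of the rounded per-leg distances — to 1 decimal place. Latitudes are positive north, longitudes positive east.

Leg 1: dist=5593.2 km, bearing=56.5°
Leg 2: dist=10593.7 km, bearing=18.8°
Leg 3: dist=7490.2 km, bearing=278.4°
Total: 23677.1 km

Leg 1: φ1=0.3333980, φ2=0.6563241, Δφ=0.3229261, Δλ=0.9440591 rad; a=sin²(Δφ/2)+cosφ1·cosφ2·sin²(Δλ/2)=0.1806190475; c=2·atan2(√a, √(1-a))=0.877908298; dist=6371·c=5593.154 ≈ 5593.2 km; running total=5593.2 km
Leg 1 bearing: y=sinΔλ·cosφ2=0.64167170, x=cosφ1·sinφ2-sinφ1·cosφ2·cosΔλ=0.42454760; θ=atan2(y, x)=56.5103° ≈ 56.5°
Leg 2: φ1=0.6563241, φ2=0.7625954, Δφ=0.1062714, Δλ=-3.6010820 rad; a=sin²(Δφ/2)+cosφ1·cosφ2·sin²(Δλ/2)=0.5459397790; c=2·atan2(√a, √(1-a))=1.662805651; dist=6371·c=10593.735 ≈ 10593.7 km; running total=16186.9 km
Leg 2 bearing: y=sinΔλ·cosφ2=0.32066380, x=cosφ1·sinφ2-sinφ1·cosφ2·cosΔλ=0.94272630; θ=atan2(y, x)=18.7855° ≈ 18.8°
Leg 3: φ1=0.7625954, φ2=0.3716766, Δφ=-0.3909188, Δλ=-1.3704866 rad; a=sin²(Δφ/2)+cosφ1·cosφ2·sin²(Δλ/2)=0.3075366361; c=2·atan2(√a, √(1-a))=1.175667895; dist=6371·c=7490.180 ≈ 7490.2 km; running total=23677.1 km
Leg 3 bearing: y=sinΔλ·cosφ2=-0.91309002, x=cosφ1·sinφ2-sinφ1·cosφ2·cosΔλ=0.13452890; θ=atan2(y, x)=-81.6187° <0 so +360° → 278.3813° ≈ 278.4°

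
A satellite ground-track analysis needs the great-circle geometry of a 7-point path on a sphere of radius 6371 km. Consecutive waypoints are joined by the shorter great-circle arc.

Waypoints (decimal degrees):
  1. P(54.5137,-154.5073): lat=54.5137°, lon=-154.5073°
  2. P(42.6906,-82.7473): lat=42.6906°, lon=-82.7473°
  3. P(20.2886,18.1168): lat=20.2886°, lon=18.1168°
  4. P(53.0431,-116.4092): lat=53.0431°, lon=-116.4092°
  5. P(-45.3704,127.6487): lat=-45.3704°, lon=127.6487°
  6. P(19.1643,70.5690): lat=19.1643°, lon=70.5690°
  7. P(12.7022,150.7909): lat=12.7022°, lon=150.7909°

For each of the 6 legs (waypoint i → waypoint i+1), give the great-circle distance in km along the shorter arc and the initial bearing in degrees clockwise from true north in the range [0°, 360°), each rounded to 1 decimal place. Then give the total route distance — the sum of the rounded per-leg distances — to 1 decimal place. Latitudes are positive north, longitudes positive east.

Leg 1: dist=5194.3 km, bearing=73.5°
Leg 2: dist=9336.3 km, bearing=67.9°
Leg 3: dist=10763.3 km, bearing=334.4°
Leg 4: dist=15443.9 km, bearing=253.9°
Leg 5: dist=9196.1 km, bearing=306.9°
Leg 6: dist=8537.6 km, bearing=80.9°
Total: 58471.5 km

Leg 1: φ1=0.9514436, φ2=0.7450915, Δφ=-0.2063520, Δλ=1.2524483 rad; a=sin²(Δφ/2)+cosφ1·cosφ2·sin²(Δλ/2)=0.1571755145; c=2·atan2(√a, √(1-a))=0.815301475; dist=6371·c=5194.286 ≈ 5194.3 km; running total=5194.3 km
Leg 1 bearing: y=sinΔλ·cosφ2=0.69809357, x=cosφ1·sinφ2-sinφ1·cosφ2·cosΔλ=0.20627860; θ=atan2(y, x)=73.5382° ≈ 73.5°
Leg 2: φ1=0.7450915, φ2=0.3541029, Δφ=-0.3909887, Δλ=1.7604106 rad; a=sin²(Δφ/2)+cosφ1·cosφ2·sin²(Δλ/2)=0.4474166017; c=2·atan2(√a, √(1-a))=1.465434701; dist=6371·c=9336.284 ≈ 9336.3 km; running total=14530.6 km
Leg 2 bearing: y=sinΔλ·cosφ2=0.92114693, x=cosφ1·sinφ2-sinφ1·cosφ2·cosΔλ=0.37473762; θ=atan2(y, x)=67.8627° ≈ 67.9°
Leg 3: φ1=0.3541029, φ2=0.9257767, Δφ=0.5716739, Δλ=-2.3479216 rad; a=sin²(Δφ/2)+cosφ1·cosφ2·sin²(Δλ/2)=0.5591758530; c=2·atan2(√a, √(1-a))=1.689426083; dist=6371·c=10763.334 ≈ 10763.3 km; running total=25293.9 km
Leg 3 bearing: y=sinΔλ·cosφ2=-0.42862495, x=cosφ1·sinφ2-sinφ1·cosφ2·cosΔλ=0.89569723; θ=atan2(y, x)=-25.5729° <0 so +360° → 334.4271° ≈ 334.4°
Leg 4: φ1=0.9257767, φ2=-0.7918629, Δφ=-1.7176396, Δλ=4.2596139 rad; a=sin²(Δφ/2)+cosφ1·cosφ2·sin²(Δλ/2)=0.8767253062; c=2·atan2(√a, √(1-a))=2.424090787; dist=6371·c=15443.882 ≈ 15443.9 km; running total=40737.8 km
Leg 4 bearing: y=sinΔλ·cosφ2=-0.63173241, x=cosφ1·sinφ2-sinφ1·cosφ2·cosΔλ=-0.18228094; θ=atan2(y, x)=-106.0950° <0 so +360° → 253.9050° ≈ 253.9°
Leg 5: φ1=-0.7918629, φ2=0.3344801, Δφ=1.1263430, Δλ=-0.9962287 rad; a=sin²(Δφ/2)+cosφ1·cosφ2·sin²(Δλ/2)=0.4364910642; c=2·atan2(√a, √(1-a))=1.443434410; dist=6371·c=9196.121 ≈ 9196.1 km; running total=49933.9 km
Leg 5 bearing: y=sinΔλ·cosφ2=-0.79290722, x=cosφ1·sinφ2-sinφ1·cosφ2·cosΔλ=0.59595688; θ=atan2(y, x)=-53.0711° <0 so +360° → 306.9289° ≈ 306.9°
Leg 6: φ1=0.3344801, φ2=0.2216952, Δφ=-0.1127849, Δλ=1.4001363 rad; a=sin²(Δφ/2)+cosφ1·cosφ2·sin²(Δλ/2)=0.3856611165; c=2·atan2(√a, √(1-a))=1.340077084; dist=6371·c=8537.631 ≈ 8537.6 km; running total=58471.5 km
Leg 6 bearing: y=sinΔλ·cosφ2=0.96135452, x=cosφ1·sinφ2-sinφ1·cosφ2·cosΔλ=0.15331002; θ=atan2(y, x)=80.9392° ≈ 80.9°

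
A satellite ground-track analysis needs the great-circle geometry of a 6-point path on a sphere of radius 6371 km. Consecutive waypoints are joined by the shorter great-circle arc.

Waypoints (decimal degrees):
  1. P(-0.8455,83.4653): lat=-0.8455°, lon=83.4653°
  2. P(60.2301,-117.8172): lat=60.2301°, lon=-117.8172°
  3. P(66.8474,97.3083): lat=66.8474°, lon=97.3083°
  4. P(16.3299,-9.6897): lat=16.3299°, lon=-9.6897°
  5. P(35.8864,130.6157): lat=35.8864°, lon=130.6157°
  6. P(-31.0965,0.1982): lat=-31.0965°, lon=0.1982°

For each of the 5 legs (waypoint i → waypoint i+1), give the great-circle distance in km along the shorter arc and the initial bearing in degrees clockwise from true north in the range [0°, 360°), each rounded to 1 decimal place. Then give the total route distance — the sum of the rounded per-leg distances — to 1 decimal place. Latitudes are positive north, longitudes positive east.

Leg 1: dist=13164.0 km, bearing=11.8°
Leg 2: dist=5595.8 km, bearing=342.9°
Leg 3: dist=9059.8 km, bearing=291.9°
Leg 4: dist=12863.7 km, bearing=35.0°
Leg 5: dist=15435.2 km, bearing=261.9°
Total: 56118.5 km

Leg 1: φ1=-0.0147568, φ2=1.0512136, Δφ=1.0659703, Δλ=-3.5130424 rad; a=sin²(Δφ/2)+cosφ1·cosφ2·sin²(Δλ/2)=0.7377074826; c=2·atan2(√a, √(1-a))=2.066231978; dist=6371·c=13163.964 ≈ 13164.0 km; running total=13164.0 km
Leg 1 bearing: y=sinΔλ·cosφ2=0.18021948, x=cosφ1·sinφ2-sinφ1·cosφ2·cosΔλ=0.86110484; θ=atan2(y, x)=11.8207° ≈ 11.8°
Leg 2: φ1=1.0512136, φ2=1.1667072, Δφ=0.1154937, Δλ=3.7546483 rad; a=sin²(Δφ/2)+cosφ1·cosφ2·sin²(Δλ/2)=0.1807770916; c=2·atan2(√a, √(1-a))=0.878319050; dist=6371·c=5595.771 ≈ 5595.8 km; running total=18759.8 km
Leg 2 bearing: y=sinΔλ·cosφ2=-0.22622451, x=cosφ1·sinφ2-sinφ1·cosφ2·cosΔλ=0.73566936; θ=atan2(y, x)=-17.0931° <0 so +360° → 342.9069° ≈ 342.9°
Leg 3: φ1=1.1667072, φ2=0.2850105, Δφ=-0.8816967, Δλ=-1.8674674 rad; a=sin²(Δφ/2)+cosφ1·cosφ2·sin²(Δλ/2)=0.4258912514; c=2·atan2(√a, √(1-a))=1.422030709; dist=6371·c=9059.758 ≈ 9059.8 km; running total=27819.6 km
Leg 3 bearing: y=sinΔλ·cosφ2=-0.91773597, x=cosφ1·sinφ2-sinφ1·cosφ2·cosΔλ=0.36850002; θ=atan2(y, x)=-68.1230° <0 so +360° → 291.8770° ≈ 291.9°
Leg 4: φ1=0.2850105, φ2=0.6263358, Δφ=0.3413253, Δλ=2.4487912 rad; a=sin²(Δφ/2)+cosφ1·cosφ2·sin²(Δλ/2)=0.7167189387; c=2·atan2(√a, √(1-a))=2.019100467; dist=6371·c=12863.689 ≈ 12863.7 km; running total=40683.3 km
Leg 4 bearing: y=sinΔλ·cosφ2=0.51745867, x=cosφ1·sinφ2-sinφ1·cosφ2·cosΔλ=0.73781307; θ=atan2(y, x)=35.0436° ≈ 35.0°
Leg 5: φ1=0.6263358, φ2=-0.5427363, Δφ=-1.1690721, Δλ=-2.2762148 rad; a=sin²(Δφ/2)+cosφ1·cosφ2·sin²(Δλ/2)=0.8762748793; c=2·atan2(√a, √(1-a))=2.422721750; dist=6371·c=15435.160 ≈ 15435.2 km; running total=56118.5 km
Leg 5 bearing: y=sinΔλ·cosφ2=-0.65193467, x=cosφ1·sinφ2-sinφ1·cosφ2·cosΔλ=-0.09300560; θ=atan2(y, x)=-98.1191° <0 so +360° → 261.8809° ≈ 261.9°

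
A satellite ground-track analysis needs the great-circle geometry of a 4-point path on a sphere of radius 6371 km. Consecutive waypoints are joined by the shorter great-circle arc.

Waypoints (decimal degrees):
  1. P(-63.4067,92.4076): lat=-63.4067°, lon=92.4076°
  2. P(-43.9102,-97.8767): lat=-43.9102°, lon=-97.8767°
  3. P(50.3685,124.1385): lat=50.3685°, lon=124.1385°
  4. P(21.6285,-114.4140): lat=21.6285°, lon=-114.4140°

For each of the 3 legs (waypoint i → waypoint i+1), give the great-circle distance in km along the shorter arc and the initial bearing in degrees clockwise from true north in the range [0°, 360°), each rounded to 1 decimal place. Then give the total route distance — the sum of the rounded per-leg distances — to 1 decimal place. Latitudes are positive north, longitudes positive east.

Leg 1: dist=8047.4 km, bearing=172.2°
Leg 2: dist=16802.6 km, bearing=297.9°
Leg 3: dist=10169.9 km, bearing=52.5°
Total: 35019.9 km

Leg 1: φ1=-1.1066557, φ2=-0.7663776, Δφ=0.3402781, Δλ=-3.3210875 rad; a=sin²(Δφ/2)+cosφ1·cosφ2·sin²(Δλ/2)=0.3485810961; c=2·atan2(√a, √(1-a))=1.263127445; dist=6371·c=8047.385 ≈ 8047.4 km; running total=8047.4 km
Leg 1 bearing: y=sinΔλ·cosφ2=0.12861983, x=cosφ1·sinφ2-sinφ1·cosφ2·cosΔλ=-0.94432314; θ=atan2(y, x)=172.2439° ≈ 172.2°
Leg 2: φ1=-0.7663776, φ2=0.8790962, Δφ=1.6454737, Δλ=3.8748962 rad; a=sin²(Δφ/2)+cosφ1·cosφ2·sin²(Δλ/2)=0.9377707710; c=2·atan2(√a, √(1-a))=2.637351881; dist=6371·c=16802.569 ≈ 16802.6 km; running total=24850.0 km
Leg 2 bearing: y=sinΔλ·cosφ2=-0.42692902, x=cosφ1·sinφ2-sinφ1·cosφ2·cosΔλ=0.22618271; θ=atan2(y, x)=-62.0858° <0 so +360° → 297.9142° ≈ 297.9°
Leg 3: φ1=0.8790962, φ2=0.3774885, Δφ=-0.5016076, Δλ=-4.1635266 rad; a=sin²(Δφ/2)+cosφ1·cosφ2·sin²(Δλ/2)=0.5127371573; c=2·atan2(√a, √(1-a))=1.596273397; dist=6371·c=10169.858 ≈ 10169.9 km; running total=35019.9 km
Leg 3 bearing: y=sinΔλ·cosφ2=0.79305327, x=cosφ1·sinφ2-sinφ1·cosφ2·cosΔλ=0.60861939; θ=atan2(y, x)=52.4960° ≈ 52.5°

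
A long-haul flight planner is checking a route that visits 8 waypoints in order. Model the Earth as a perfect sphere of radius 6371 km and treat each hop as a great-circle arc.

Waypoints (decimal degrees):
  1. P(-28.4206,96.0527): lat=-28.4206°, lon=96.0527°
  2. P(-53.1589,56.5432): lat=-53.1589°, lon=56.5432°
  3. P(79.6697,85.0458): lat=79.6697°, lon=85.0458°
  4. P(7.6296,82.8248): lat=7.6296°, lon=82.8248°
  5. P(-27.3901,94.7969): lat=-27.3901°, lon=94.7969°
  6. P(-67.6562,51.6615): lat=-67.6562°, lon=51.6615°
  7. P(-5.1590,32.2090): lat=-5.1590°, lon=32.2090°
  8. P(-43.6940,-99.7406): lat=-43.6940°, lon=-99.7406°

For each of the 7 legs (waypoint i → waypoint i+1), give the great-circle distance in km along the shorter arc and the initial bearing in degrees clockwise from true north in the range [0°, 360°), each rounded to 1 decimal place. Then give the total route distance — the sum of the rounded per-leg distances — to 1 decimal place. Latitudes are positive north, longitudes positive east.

Leg 1: φ1=-0.4960330, φ2=-0.9277978, Δφ=-0.4317648, Δλ=-0.6895709 rad; a=sin²(Δφ/2)+cosφ1·cosφ2·sin²(Δλ/2)=0.1061284123; c=2·atan2(√a, √(1-a))=0.663659614; dist=6371·c=4228.175 ≈ 4228.2 km; running total=4228.2 km
Leg 1 bearing: y=sinΔλ·cosφ2=-0.38146783, x=cosφ1·sinφ2-sinφ1·cosφ2·cosΔλ=-0.48367653; θ=atan2(y, x)=-141.7377° <0 so +360° → 218.2623° ≈ 218.3°
Leg 2: φ1=-0.9277978, φ2=1.3904986, Δφ=2.3182964, Δλ=0.4974642 rad; a=sin²(Δφ/2)+cosφ1·cosφ2·sin²(Δλ/2)=0.8464197756; c=2·atan2(√a, √(1-a))=2.336215818; dist=6371·c=14884.031 ≈ 14884.0 km; running total=19112.2 km
Leg 2 bearing: y=sinΔλ·cosφ2=0.08557245, x=cosφ1·sinφ2-sinφ1·cosφ2·cosΔλ=0.71599631; θ=atan2(y, x)=6.8154° ≈ 6.8°
Leg 3: φ1=1.3904986, φ2=0.1331616, Δφ=-1.2573369, Δλ=-0.0387638 rad; a=sin²(Δφ/2)+cosφ1·cosφ2·sin²(Δλ/2)=0.3458911110; c=2·atan2(√a, √(1-a))=1.257477293; dist=6371·c=8011.388 ≈ 8011.4 km; running total=27123.6 km
Leg 3 bearing: y=sinΔλ·cosφ2=-0.03841097, x=cosφ1·sinφ2-sinφ1·cosφ2·cosΔλ=-0.95054006; θ=atan2(y, x)=-177.6860° <0 so +360° → 182.3140° ≈ 182.3°
Leg 4: φ1=0.1331616, φ2=-0.4780474, Δφ=-0.6112091, Δλ=0.2089526 rad; a=sin²(Δφ/2)+cosφ1·cosφ2·sin²(Δλ/2)=0.1000935431; c=2·atan2(√a, √(1-a))=0.643812854; dist=6371·c=4101.732 ≈ 4101.7 km; running total=31225.3 km
Leg 4 bearing: y=sinΔλ·cosφ2=0.18418080, x=cosφ1·sinφ2-sinφ1·cosφ2·cosΔλ=-0.57129391; θ=atan2(y, x)=162.1311° ≈ 162.1°
Leg 5: φ1=-0.4780474, φ2=-1.1808234, Δφ=-0.7027760, Δλ=-0.7528548 rad; a=sin²(Δφ/2)+cosφ1·cosφ2·sin²(Δλ/2)=0.1640870297; c=2·atan2(√a, √(1-a))=0.834125161; dist=6371·c=5314.211 ≈ 5314.2 km; running total=36539.5 km
Leg 5 bearing: y=sinΔλ·cosφ2=-0.25992709, x=cosφ1·sinφ2-sinφ1·cosφ2·cosΔλ=-0.69360494; θ=atan2(y, x)=-159.4566° <0 so +360° → 200.5434° ≈ 200.5°
Leg 6: φ1=-1.1808234, φ2=-0.0900415, Δφ=1.0907819, Δλ=-0.3395102 rad; a=sin²(Δφ/2)+cosφ1·cosφ2·sin²(Δλ/2)=0.2799103254; c=2·atan2(√a, √(1-a))=1.114997922; dist=6371·c=7103.652 ≈ 7103.7 km; running total=43643.2 km
Leg 6 bearing: y=sinΔλ·cosφ2=-0.33167618, x=cosφ1·sinφ2-sinφ1·cosφ2·cosΔλ=0.83440581; θ=atan2(y, x)=-21.6778° <0 so +360° → 338.3222° ≈ 338.3°
Leg 7: φ1=-0.0900415, φ2=-0.7626042, Δφ=-0.6725626, Δλ=-2.3029550 rad; a=sin²(Δφ/2)+cosφ1·cosφ2·sin²(Δλ/2)=0.7096298701; c=2·atan2(√a, √(1-a))=2.003426109; dist=6371·c=12763.828 ≈ 12763.8 km; running total=56407.0 km
Leg 7 bearing: y=sinΔλ·cosφ2=-0.53774843, x=cosφ1·sinφ2-sinφ1·cosφ2·cosΔλ=-0.73146968; θ=atan2(y, x)=-143.6781° <0 so +360° → 216.3219° ≈ 216.3°

Leg 1: dist=4228.2 km, bearing=218.3°
Leg 2: dist=14884.0 km, bearing=6.8°
Leg 3: dist=8011.4 km, bearing=182.3°
Leg 4: dist=4101.7 km, bearing=162.1°
Leg 5: dist=5314.2 km, bearing=200.5°
Leg 6: dist=7103.7 km, bearing=338.3°
Leg 7: dist=12763.8 km, bearing=216.3°
Total: 56407.0 km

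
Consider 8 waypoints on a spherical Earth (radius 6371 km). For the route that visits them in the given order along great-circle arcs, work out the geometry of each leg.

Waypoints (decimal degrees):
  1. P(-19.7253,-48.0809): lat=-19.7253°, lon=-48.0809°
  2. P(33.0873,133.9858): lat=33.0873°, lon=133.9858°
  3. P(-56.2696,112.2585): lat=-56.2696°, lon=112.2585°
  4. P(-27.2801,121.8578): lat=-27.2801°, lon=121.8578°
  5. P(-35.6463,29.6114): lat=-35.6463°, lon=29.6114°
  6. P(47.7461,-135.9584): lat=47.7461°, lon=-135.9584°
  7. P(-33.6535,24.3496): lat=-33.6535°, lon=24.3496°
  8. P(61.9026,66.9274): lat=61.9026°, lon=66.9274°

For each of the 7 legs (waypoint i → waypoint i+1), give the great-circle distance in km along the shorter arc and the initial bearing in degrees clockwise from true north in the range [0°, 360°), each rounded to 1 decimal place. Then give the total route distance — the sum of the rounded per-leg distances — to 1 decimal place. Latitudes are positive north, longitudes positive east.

Leg 1: φ1=-0.3442714, φ2=0.5774823, Δφ=0.9217538, Δλ=3.1776634 rad; a=sin²(Δφ/2)+cosφ1·cosφ2·sin²(Δλ/2)=0.9862081743; c=2·atan2(√a, √(1-a))=2.906172169; dist=6371·c=18515.223 ≈ 18515.2 km; running total=18515.2 km
Leg 1 bearing: y=sinΔλ·cosφ2=-0.03021493, x=cosφ1·sinφ2-sinφ1·cosφ2·cosΔλ=0.23128663; θ=atan2(y, x)=-7.4429° <0 so +360° → 352.5571° ≈ 352.6°
Leg 2: φ1=0.5774823, φ2=-0.9820898, Δφ=-1.5595721, Δλ=-0.3792129 rad; a=sin²(Δφ/2)+cosφ1·cosφ2·sin²(Δλ/2)=0.5109142164; c=2·atan2(√a, √(1-a))=1.592626494; dist=6371·c=10146.623 ≈ 10146.6 km; running total=28661.8 km
Leg 2 bearing: y=sinΔλ·cosφ2=-0.20556092, x=cosφ1·sinφ2-sinφ1·cosφ2·cosΔλ=-0.97840085; θ=atan2(y, x)=-168.1348° <0 so +360° → 191.8652° ≈ 191.9°
Leg 3: φ1=-0.9820898, φ2=-0.4761276, Δφ=0.5059622, Δλ=0.1675394 rad; a=sin²(Δφ/2)+cosφ1·cosφ2·sin²(Δλ/2)=0.0661008804; c=2·atan2(√a, √(1-a))=0.520042142; dist=6371·c=3313.188 ≈ 3313.2 km; running total=31975.0 km
Leg 3 bearing: y=sinΔλ·cosφ2=0.14820943, x=cosφ1·sinφ2-sinφ1·cosφ2·cosΔλ=0.47429967; θ=atan2(y, x)=17.3530° ≈ 17.4°
Leg 4: φ1=-0.4761276, φ2=-0.6221453, Δφ=-0.1460177, Δλ=-1.6100034 rad; a=sin²(Δφ/2)+cosφ1·cosφ2·sin²(Δλ/2)=0.3805990448; c=2·atan2(√a, √(1-a))=1.329664448; dist=6371·c=8471.292 ≈ 8471.3 km; running total=40446.3 km
Leg 4 bearing: y=sinΔλ·cosφ2=-0.81200558, x=cosφ1·sinφ2-sinφ1·cosφ2·cosΔλ=-0.53256040; θ=atan2(y, x)=-123.2592° <0 so +360° → 236.7408° ≈ 236.7°
Leg 5: φ1=-0.6221453, φ2=0.8333266, Δφ=1.4554720, Δλ=-2.8897382 rad; a=sin²(Δφ/2)+cosφ1·cosφ2·sin²(Δλ/2)=0.9802726384; c=2·atan2(√a, √(1-a))=2.859752508; dist=6371·c=18219.483 ≈ 18219.5 km; running total=58665.8 km
Leg 5 bearing: y=sinΔλ·cosφ2=-0.16756662, x=cosφ1·sinφ2-sinφ1·cosφ2·cosΔλ=0.22197792; θ=atan2(y, x)=-37.0484° <0 so +360° → 322.9516° ≈ 323.0°
Leg 6: φ1=0.8333266, φ2=-0.5873644, Δφ=-1.4206910, Δλ=2.7979024 rad; a=sin²(Δφ/2)+cosφ1·cosφ2·sin²(Δλ/2)=0.9685847684; c=2·atan2(√a, √(1-a))=2.785223016; dist=6371·c=17744.656 ≈ 17744.7 km; running total=76410.5 km
Leg 6 bearing: y=sinΔλ·cosφ2=0.28049007, x=cosφ1·sinφ2-sinφ1·cosφ2·cosΔλ=0.20745742; θ=atan2(y, x)=53.5125° ≈ 53.5°
Leg 7: φ1=-0.5873644, φ2=1.0804042, Δφ=1.6677686, Δλ=0.7431228 rad; a=sin²(Δφ/2)+cosφ1·cosφ2·sin²(Δλ/2)=0.6000888729; c=2·atan2(√a, √(1-a))=1.772335662; dist=6371·c=11291.551 ≈ 11291.6 km; running total=87702.1 km
Leg 7 bearing: y=sinΔλ·cosφ2=0.31865518, x=cosφ1·sinφ2-sinφ1·cosφ2·cosΔλ=0.92649217; θ=atan2(y, x)=18.9800° ≈ 19.0°

Leg 1: dist=18515.2 km, bearing=352.6°
Leg 2: dist=10146.6 km, bearing=191.9°
Leg 3: dist=3313.2 km, bearing=17.4°
Leg 4: dist=8471.3 km, bearing=236.7°
Leg 5: dist=18219.5 km, bearing=323.0°
Leg 6: dist=17744.7 km, bearing=53.5°
Leg 7: dist=11291.6 km, bearing=19.0°
Total: 87702.1 km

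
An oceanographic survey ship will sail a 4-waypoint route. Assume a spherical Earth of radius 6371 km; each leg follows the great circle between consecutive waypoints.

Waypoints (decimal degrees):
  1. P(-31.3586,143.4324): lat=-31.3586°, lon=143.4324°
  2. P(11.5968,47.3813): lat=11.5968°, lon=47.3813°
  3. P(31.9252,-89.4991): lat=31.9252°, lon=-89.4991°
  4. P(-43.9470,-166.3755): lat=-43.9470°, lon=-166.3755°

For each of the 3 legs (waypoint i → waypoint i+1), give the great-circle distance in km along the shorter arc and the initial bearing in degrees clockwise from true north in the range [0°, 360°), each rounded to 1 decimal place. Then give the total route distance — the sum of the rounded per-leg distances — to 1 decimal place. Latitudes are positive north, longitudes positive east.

Leg 1: dist=11243.6 km, bearing=276.9°
Leg 2: dist=13347.6 km, bearing=317.9°
Leg 3: dist=11474.6 km, bearing=226.1°
Total: 36065.8 km

Leg 1: φ1=-0.5473108, φ2=0.2024023, Δφ=0.7497132, Δλ=-1.6764079 rad; a=sin²(Δφ/2)+cosφ1·cosφ2·sin²(Δλ/2)=0.5963952579; c=2·atan2(√a, √(1-a))=1.764801550; dist=6371·c=11243.551 ≈ 11243.6 km; running total=11243.6 km
Leg 1 bearing: y=sinΔλ·cosφ2=-0.97412849, x=cosφ1·sinφ2-sinφ1·cosφ2·cosΔλ=0.11792158; θ=atan2(y, x)=-83.0977° <0 so +360° → 276.9023° ≈ 276.9°
Leg 2: φ1=0.2024023, φ2=0.5571999, Δφ=0.3547975, Δλ=-2.3890137 rad; a=sin²(Δφ/2)+cosφ1·cosφ2·sin²(Δλ/2)=0.7502844666; c=2·atan2(√a, √(1-a))=2.095052175; dist=6371·c=13347.577 ≈ 13347.6 km; running total=24591.2 km
Leg 2 bearing: y=sinΔλ·cosφ2=-0.58013319, x=cosφ1·sinφ2-sinφ1·cosφ2·cosΔλ=0.64255445; θ=atan2(y, x)=-42.0774° <0 so +360° → 317.9226° ≈ 317.9°
Leg 3: φ1=0.5571999, φ2=-0.7670198, Δφ=-1.3242197, Δλ=-1.3417463 rad; a=sin²(Δφ/2)+cosφ1·cosφ2·sin²(Δλ/2)=0.6141224447; c=2·atan2(√a, √(1-a))=1.801070933; dist=6371·c=11474.623 ≈ 11474.6 km; running total=36065.8 km
Leg 3 bearing: y=sinΔλ·cosφ2=-0.70117796, x=cosφ1·sinφ2-sinφ1·cosφ2·cosΔλ=-0.67546558; θ=atan2(y, x)=-133.9300° <0 so +360° → 226.0700° ≈ 226.1°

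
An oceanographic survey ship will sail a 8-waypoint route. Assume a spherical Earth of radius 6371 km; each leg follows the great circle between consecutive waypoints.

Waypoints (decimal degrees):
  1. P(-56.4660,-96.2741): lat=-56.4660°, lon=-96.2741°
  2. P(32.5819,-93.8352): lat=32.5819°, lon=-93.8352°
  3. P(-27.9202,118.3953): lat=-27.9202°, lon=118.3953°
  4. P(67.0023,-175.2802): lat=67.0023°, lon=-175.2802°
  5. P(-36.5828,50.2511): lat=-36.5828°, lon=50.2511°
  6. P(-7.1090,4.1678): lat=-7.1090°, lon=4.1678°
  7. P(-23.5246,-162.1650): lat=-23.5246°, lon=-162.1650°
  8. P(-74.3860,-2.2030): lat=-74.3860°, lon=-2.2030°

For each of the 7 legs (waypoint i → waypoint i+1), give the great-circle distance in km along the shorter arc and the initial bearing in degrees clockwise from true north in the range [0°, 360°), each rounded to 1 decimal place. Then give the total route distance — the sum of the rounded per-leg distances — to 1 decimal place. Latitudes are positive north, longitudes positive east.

Leg 1: dist=9904.4 km, bearing=2.1°
Leg 2: dist=16888.3 km, bearing=271.0°
Leg 3: dist=11898.1 km, bearing=22.0°
Leg 4: dist=15590.6 km, bearing=296.4°
Leg 5: dist=5694.5 km, bearing=293.5°
Leg 6: dist=16299.2 km, bearing=203.2°
Leg 7: dist=9031.7 km, bearing=174.6°
Total: 85306.8 km

Leg 1: φ1=-0.9855176, φ2=0.5686614, Δφ=1.5541790, Δλ=0.0425668 rad; a=sin²(Δφ/2)+cosφ1·cosφ2·sin²(Δλ/2)=0.4919025707; c=2·atan2(√a, √(1-a))=1.554600760; dist=6371·c=9904.361 ≈ 9904.4 km; running total=9904.4 km
Leg 1 bearing: y=sinΔλ·cosφ2=0.03585694, x=cosφ1·sinφ2-sinφ1·cosφ2·cosΔλ=0.99922570; θ=atan2(y, x)=2.0552° ≈ 2.1°
Leg 2: φ1=0.5686614, φ2=-0.4872994, Δφ=-1.0559608, Δλ=3.7041210 rad; a=sin²(Δφ/2)+cosφ1·cosφ2·sin²(Δλ/2)=0.9409825158; c=2·atan2(√a, √(1-a))=2.650811655; dist=6371·c=16888.321 ≈ 16888.3 km; running total=26792.7 km
Leg 2 bearing: y=sinΔλ·cosφ2=-0.47124775, x=cosφ1·sinφ2-sinφ1·cosφ2·cosΔλ=0.00795242; θ=atan2(y, x)=-89.0332° <0 so +360° → 270.9668° ≈ 271.0°
Leg 3: φ1=-0.4872994, φ2=1.1694107, Δφ=1.6567102, Δλ=-5.1256044 rad; a=sin²(Δφ/2)+cosφ1·cosφ2·sin²(Δλ/2)=0.6462007599; c=2·atan2(√a, √(1-a))=1.867533477; dist=6371·c=11898.056 ≈ 11898.1 km; running total=38690.8 km
Leg 3 bearing: y=sinΔλ·cosφ2=0.35781116, x=cosφ1·sinφ2-sinφ1·cosφ2·cosΔλ=0.88683286; θ=atan2(y, x)=21.9726° ≈ 22.0°
Leg 4: φ1=1.1694107, φ2=-0.6384903, Δφ=-1.8079011, Δλ=3.9362638 rad; a=sin²(Δφ/2)+cosφ1·cosφ2·sin²(Δλ/2)=0.8841932875; c=2·atan2(√a, √(1-a))=2.447112617; dist=6371·c=15590.554 ≈ 15590.6 km; running total=54281.4 km
Leg 4 bearing: y=sinΔλ·cosφ2=-0.57304494, x=cosφ1·sinφ2-sinφ1·cosφ2·cosΔλ=0.28495889; θ=atan2(y, x)=-63.5602° <0 so +360° → 296.4398° ≈ 296.4°
Leg 5: φ1=-0.6384903, φ2=-0.1240755, Δφ=0.5144149, Δλ=-0.8043053 rad; a=sin²(Δφ/2)+cosφ1·cosφ2·sin²(Δλ/2)=0.1867782468; c=2·atan2(√a, √(1-a))=0.893814254; dist=6371·c=5694.491 ≈ 5694.5 km; running total=59975.9 km
Leg 5 bearing: y=sinΔλ·cosφ2=-0.71481130, x=cosφ1·sinφ2-sinφ1·cosφ2·cosΔλ=0.31082686; θ=atan2(y, x)=-66.4988° <0 so +360° → 293.5012° ≈ 293.5°
Leg 6: φ1=-0.1240755, φ2=-0.4105817, Δφ=-0.2865063, Δλ=-2.9030550 rad; a=sin²(Δφ/2)+cosφ1·cosφ2·sin²(Δλ/2)=0.9173404101; c=2·atan2(√a, √(1-a))=2.558349304; dist=6371·c=16299.243 ≈ 16299.2 km; running total=76275.1 km
Leg 6 bearing: y=sinΔλ·cosφ2=-0.21664425, x=cosφ1·sinφ2-sinφ1·cosφ2·cosΔλ=-0.50633309; θ=atan2(y, x)=-156.8354° <0 so +360° → 203.1646° ≈ 203.2°
Leg 7: φ1=-0.4105817, φ2=-1.2982806, Δφ=-0.8876989, Δλ=2.7918636 rad; a=sin²(Δφ/2)+cosφ1·cosφ2·sin²(Δλ/2)=0.4237165994; c=2·atan2(√a, √(1-a))=1.417631365; dist=6371·c=9031.729 ≈ 9031.7 km; running total=85306.8 km
Leg 7 bearing: y=sinΔλ·cosφ2=0.09222421, x=cosφ1·sinφ2-sinφ1·cosφ2·cosΔλ=-0.98398072; θ=atan2(y, x)=174.6456° ≈ 174.6°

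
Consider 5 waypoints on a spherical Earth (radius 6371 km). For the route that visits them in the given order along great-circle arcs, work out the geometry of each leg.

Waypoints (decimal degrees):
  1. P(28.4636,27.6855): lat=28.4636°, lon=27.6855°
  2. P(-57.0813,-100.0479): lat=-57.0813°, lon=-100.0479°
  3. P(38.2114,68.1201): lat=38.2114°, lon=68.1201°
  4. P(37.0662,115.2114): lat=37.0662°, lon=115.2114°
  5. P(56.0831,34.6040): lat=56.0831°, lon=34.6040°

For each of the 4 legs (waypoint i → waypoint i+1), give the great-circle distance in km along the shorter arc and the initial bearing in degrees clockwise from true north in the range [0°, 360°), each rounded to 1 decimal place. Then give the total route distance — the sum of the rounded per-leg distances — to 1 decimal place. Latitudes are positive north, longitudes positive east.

Leg 1: φ1=0.4967835, φ2=-0.9962566, Δφ=-1.4930402, Δλ=-2.2293684 rad; a=sin²(Δφ/2)+cosφ1·cosφ2·sin²(Δλ/2)=0.8462299516; c=2·atan2(√a, √(1-a))=2.335689460; dist=6371·c=14880.678 ≈ 14880.7 km; running total=14880.7 km
Leg 1 bearing: y=sinΔλ·cosφ2=-0.42979540, x=cosφ1·sinφ2-sinφ1·cosφ2·cosΔλ=-0.57946112; θ=atan2(y, x)=-143.4351° <0 so +360° → 216.5649° ≈ 216.6°
Leg 2: φ1=-0.9962566, φ2=0.6669147, Δφ=1.6631714, Δλ=2.9350853 rad; a=sin²(Δφ/2)+cosφ1·cosφ2·sin²(Δλ/2)=0.9685914068; c=2·atan2(√a, √(1-a))=2.785261074; dist=6371·c=17744.898 ≈ 17744.9 km; running total=32625.6 km
Leg 2 bearing: y=sinΔλ·cosφ2=0.16110900, x=cosφ1·sinφ2-sinφ1·cosφ2·cosΔλ=-0.30940631; θ=atan2(y, x)=152.4938° ≈ 152.5°
Leg 3: φ1=0.6669147, φ2=0.6469272, Δφ=-0.0199875, Δλ=0.8218982 rad; a=sin²(Δφ/2)+cosφ1·cosφ2·sin²(Δλ/2)=0.1001539310; c=2·atan2(√a, √(1-a))=0.644014037; dist=6371·c=4103.013 ≈ 4103.0 km; running total=36728.6 km
Leg 3 bearing: y=sinΔλ·cosφ2=0.58444253, x=cosφ1·sinφ2-sinφ1·cosφ2·cosΔλ=0.13754786; θ=atan2(y, x)=76.7565° ≈ 76.8°
Leg 4: φ1=0.6469272, φ2=0.9788347, Δφ=0.3319075, Δλ=-1.4068645 rad; a=sin²(Δφ/2)+cosφ1·cosφ2·sin²(Δλ/2)=0.2135784349; c=2·atan2(√a, √(1-a))=0.960826010; dist=6371·c=6121.423 ≈ 6121.4 km; running total=42850.0 km
Leg 4 bearing: y=sinΔλ·cosφ2=-0.55050907, x=cosφ1·sinφ2-sinφ1·cosφ2·cosΔλ=0.60728124; θ=atan2(y, x)=-42.1928° <0 so +360° → 317.8072° ≈ 317.8°

Leg 1: dist=14880.7 km, bearing=216.6°
Leg 2: dist=17744.9 km, bearing=152.5°
Leg 3: dist=4103.0 km, bearing=76.8°
Leg 4: dist=6121.4 km, bearing=317.8°
Total: 42850.0 km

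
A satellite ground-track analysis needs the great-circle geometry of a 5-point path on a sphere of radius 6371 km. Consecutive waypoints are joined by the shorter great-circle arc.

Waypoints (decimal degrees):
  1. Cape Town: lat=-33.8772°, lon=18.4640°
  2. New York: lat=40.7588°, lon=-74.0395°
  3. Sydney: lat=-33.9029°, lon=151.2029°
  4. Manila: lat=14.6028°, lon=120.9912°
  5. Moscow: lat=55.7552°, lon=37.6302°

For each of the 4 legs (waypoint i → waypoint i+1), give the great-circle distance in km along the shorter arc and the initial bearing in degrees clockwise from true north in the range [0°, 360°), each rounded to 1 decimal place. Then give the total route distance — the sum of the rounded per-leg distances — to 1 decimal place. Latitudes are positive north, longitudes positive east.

Leg 1: φ1=-0.5912687, φ2=0.7113753, Δφ=1.3026439, Δλ=-1.6144906 rad; a=sin²(Δφ/2)+cosφ1·cosφ2·sin²(Δλ/2)=0.6956961103; c=2·atan2(√a, √(1-a))=1.972940349; dist=6371·c=12569.603 ≈ 12569.6 km; running total=12569.6 km
Leg 1 bearing: y=sinΔλ·cosφ2=-0.75674176, x=cosφ1·sinφ2-sinφ1·cosφ2·cosΔλ=0.52359721; θ=atan2(y, x)=-55.3203° <0 so +360° → 304.6797° ≈ 304.7°
Leg 2: φ1=0.7113753, φ2=-0.5917172, Δφ=-1.3030925, Δλ=3.9312215 rad; a=sin²(Δφ/2)+cosφ1·cosφ2·sin²(Δλ/2)=0.9034138179; c=2·atan2(√a, √(1-a))=2.509558854; dist=6371·c=15988.399 ≈ 15988.4 km; running total=28558.0 km
Leg 2 bearing: y=sinΔλ·cosφ2=-0.58936502, x=cosφ1·sinφ2-sinφ1·cosφ2·cosΔλ=-0.04096381; θ=atan2(y, x)=-93.9759° <0 so +360° → 266.0241° ≈ 266.0°
Leg 3: φ1=-0.5917172, φ2=0.2548669, Δφ=0.8465842, Δλ=-0.5272936 rad; a=sin²(Δφ/2)+cosφ1·cosφ2·sin²(Δλ/2)=0.2232738938; c=2·atan2(√a, √(1-a))=0.984292865; dist=6371·c=6270.930 ≈ 6270.9 km; running total=34828.9 km
Leg 3 bearing: y=sinΔλ·cosφ2=-0.48694159, x=cosφ1·sinφ2-sinφ1·cosφ2·cosΔλ=0.67570595; θ=atan2(y, x)=-35.7781° <0 so +360° → 324.2219° ≈ 324.2°
Leg 4: φ1=0.2548669, φ2=0.9731118, Δφ=0.7182449, Δλ=-1.4549239 rad; a=sin²(Δφ/2)+cosφ1·cosφ2·sin²(Δλ/2)=0.3643163206; c=2·atan2(√a, √(1-a))=1.295982911; dist=6371·c=8256.707 ≈ 8256.7 km; running total=43085.6 km
Leg 4 bearing: y=sinΔλ·cosφ2=-0.55895641, x=cosφ1·sinφ2-sinφ1·cosφ2·cosΔλ=0.78353525; θ=atan2(y, x)=-35.5032° <0 so +360° → 324.4968° ≈ 324.5°

Leg 1: dist=12569.6 km, bearing=304.7°
Leg 2: dist=15988.4 km, bearing=266.0°
Leg 3: dist=6270.9 km, bearing=324.2°
Leg 4: dist=8256.7 km, bearing=324.5°
Total: 43085.6 km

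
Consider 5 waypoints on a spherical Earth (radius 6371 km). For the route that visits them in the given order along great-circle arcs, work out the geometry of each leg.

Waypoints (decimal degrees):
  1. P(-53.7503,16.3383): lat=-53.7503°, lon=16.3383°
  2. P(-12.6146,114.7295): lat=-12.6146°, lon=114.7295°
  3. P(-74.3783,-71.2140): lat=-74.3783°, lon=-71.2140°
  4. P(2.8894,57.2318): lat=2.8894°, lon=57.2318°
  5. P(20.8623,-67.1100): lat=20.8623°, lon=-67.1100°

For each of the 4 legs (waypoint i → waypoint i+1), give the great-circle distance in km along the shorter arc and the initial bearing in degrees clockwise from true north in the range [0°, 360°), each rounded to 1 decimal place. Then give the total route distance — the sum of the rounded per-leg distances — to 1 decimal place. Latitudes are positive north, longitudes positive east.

Leg 1: dist=9421.1 km, bearing=104.2°
Leg 2: dist=10332.9 km, bearing=178.4°
Leg 3: dist=11393.1 km, bearing=126.8°
Leg 4: dist=13406.3 km, bearing=296.4°
Total: 44553.4 km

Leg 1: φ1=-0.9381197, φ2=-0.2201663, Δφ=0.7179534, Δλ=1.7172504 rad; a=sin²(Δφ/2)+cosφ1·cosφ2·sin²(Δλ/2)=0.4540426232; c=2·atan2(√a, √(1-a))=1.478751658; dist=6371·c=9421.127 ≈ 9421.1 km; running total=9421.1 km
Leg 1 bearing: y=sinΔλ·cosφ2=0.96541431, x=cosφ1·sinφ2-sinφ1·cosφ2·cosΔλ=-0.24398131; θ=atan2(y, x)=104.1829° ≈ 104.2°
Leg 2: φ1=-0.2201663, φ2=-1.2981462, Δφ=-1.0779799, Δλ=-3.2453263 rad; a=sin²(Δφ/2)+cosφ1·cosφ2·sin²(Δλ/2)=0.5255235520; c=2·atan2(√a, √(1-a))=1.621865627; dist=6371·c=10332.906 ≈ 10332.9 km; running total=19754.0 km
Leg 2 bearing: y=sinΔλ·cosφ2=0.02788380, x=cosφ1·sinφ2-sinφ1·cosφ2·cosΔλ=-0.99830691; θ=atan2(y, x)=178.4001° ≈ 178.4°
Leg 3: φ1=-1.2981462, φ2=0.0504295, Δφ=1.3485758, Δλ=2.2418021 rad; a=sin²(Δφ/2)+cosφ1·cosφ2·sin²(Δλ/2)=0.6078837154; c=2·atan2(√a, √(1-a))=1.788274032; dist=6371·c=11393.094 ≈ 11393.1 km; running total=31147.1 km
Leg 3 bearing: y=sinΔλ·cosφ2=0.78220101, x=cosφ1·sinφ2-sinφ1·cosφ2·cosΔλ=-0.58447070; θ=atan2(y, x)=126.7676° ≈ 126.8°
Leg 4: φ1=0.0504295, φ2=0.3641158, Δφ=0.3136863, Δλ=-2.1701738 rad; a=sin²(Δφ/2)+cosφ1·cosφ2·sin²(Δλ/2)=0.7542610330; c=2·atan2(√a, √(1-a))=2.104263811; dist=6371·c=13406.265 ≈ 13406.3 km; running total=44553.4 km
Leg 4 bearing: y=sinΔλ·cosφ2=-0.77155409, x=cosφ1·sinφ2-sinφ1·cosφ2·cosΔλ=0.38224284; θ=atan2(y, x)=-63.6453° <0 so +360° → 296.3547° ≈ 296.4°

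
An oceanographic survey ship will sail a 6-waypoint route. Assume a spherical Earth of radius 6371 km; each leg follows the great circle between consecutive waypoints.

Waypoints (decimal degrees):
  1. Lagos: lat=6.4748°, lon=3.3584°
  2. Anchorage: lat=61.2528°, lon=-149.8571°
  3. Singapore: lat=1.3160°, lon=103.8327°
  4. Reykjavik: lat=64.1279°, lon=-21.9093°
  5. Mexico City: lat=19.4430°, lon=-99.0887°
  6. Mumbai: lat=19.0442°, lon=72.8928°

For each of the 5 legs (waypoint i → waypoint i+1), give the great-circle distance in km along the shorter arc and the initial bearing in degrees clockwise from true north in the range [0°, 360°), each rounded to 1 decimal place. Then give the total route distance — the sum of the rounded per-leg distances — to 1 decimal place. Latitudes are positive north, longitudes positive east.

Leg 1: φ1=0.1130066, φ2=1.0690630, Δφ=0.9560565, Δλ=-2.6741149 rad; a=sin²(Δφ/2)+cosφ1·cosφ2·sin²(Δλ/2)=0.6638689029; c=2·atan2(√a, √(1-a))=1.904704462; dist=6371·c=12134.872 ≈ 12134.9 km; running total=12134.9 km
Leg 1 bearing: y=sinΔλ·cosφ2=-0.21673157, x=cosφ1·sinφ2-sinφ1·cosφ2·cosΔλ=0.91957346; θ=atan2(y, x)=-13.2619° <0 so +360° → 346.7381° ≈ 346.7°
Leg 2: φ1=1.0690630, φ2=0.0229685, Δφ=-1.0460945, Δλ=4.4277223 rad; a=sin²(Δφ/2)+cosφ1·cosφ2·sin²(Δλ/2)=0.5574480814; c=2·atan2(√a, √(1-a))=1.685946796; dist=6371·c=10741.167 ≈ 10741.2 km; running total=22876.1 km
Leg 2 bearing: y=sinΔλ·cosφ2=-0.95950216, x=cosφ1·sinφ2-sinφ1·cosφ2·cosΔλ=0.25720512; θ=atan2(y, x)=-74.9940° <0 so +360° → 285.0060° ≈ 285.0°
Leg 3: φ1=0.0229685, φ2=1.1192430, Δφ=1.0962745, Δλ=-2.1946119 rad; a=sin²(Δφ/2)+cosφ1·cosφ2·sin²(Δλ/2)=0.6170820373; c=2·atan2(√a, √(1-a))=1.807154975; dist=6371·c=11513.384 ≈ 11513.4 km; running total=34389.5 km
Leg 3 bearing: y=sinΔλ·cosφ2=-0.35417702, x=cosφ1·sinφ2-sinφ1·cosφ2·cosΔλ=0.90538711; θ=atan2(y, x)=-21.3649° <0 so +360° → 338.6351° ≈ 338.6°
Leg 4: φ1=1.1192430, φ2=0.3393444, Δφ=-0.7798986, Δλ=-1.3470346 rad; a=sin²(Δφ/2)+cosφ1·cosφ2·sin²(Δλ/2)=0.3045937715; c=2·atan2(√a, √(1-a))=1.169282245; dist=6371·c=7449.497 ≈ 7449.5 km; running total=41839.0 km
Leg 4 bearing: y=sinΔλ·cosφ2=-0.91946445, x=cosφ1·sinφ2-sinφ1·cosφ2·cosΔλ=-0.04302042; θ=atan2(y, x)=-92.6788° <0 so +360° → 267.3212° ≈ 267.3°
Leg 5: φ1=0.3393444, φ2=0.3323840, Δφ=-0.0069604, Δλ=3.0016434 rad; a=sin²(Δφ/2)+cosφ1·cosφ2·sin²(Δλ/2)=0.8870162193; c=2·atan2(√a, √(1-a))=2.455981810; dist=6371·c=15647.060 ≈ 15647.1 km; running total=57486.1 km
Leg 5 bearing: y=sinΔλ·cosφ2=0.13185800, x=cosφ1·sinφ2-sinφ1·cosφ2·cosΔλ=0.61926348; θ=atan2(y, x)=12.0203° ≈ 12.0°

Leg 1: dist=12134.9 km, bearing=346.7°
Leg 2: dist=10741.2 km, bearing=285.0°
Leg 3: dist=11513.4 km, bearing=338.6°
Leg 4: dist=7449.5 km, bearing=267.3°
Leg 5: dist=15647.1 km, bearing=12.0°
Total: 57486.1 km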